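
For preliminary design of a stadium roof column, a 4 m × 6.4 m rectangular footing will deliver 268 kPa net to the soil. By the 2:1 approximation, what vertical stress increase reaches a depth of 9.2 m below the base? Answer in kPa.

Δσ_z ≈ 33.3 kPa

By the 2:1 method the load spreads at 1 horizontal : 2 vertical, so at depth z the loaded area has grown by z in each plan dimension:
Δσ = qBL/((B+z)(L+z)) = 268×4×6.4/((4+9.2)(6.4+9.2)) = 33.318 kPa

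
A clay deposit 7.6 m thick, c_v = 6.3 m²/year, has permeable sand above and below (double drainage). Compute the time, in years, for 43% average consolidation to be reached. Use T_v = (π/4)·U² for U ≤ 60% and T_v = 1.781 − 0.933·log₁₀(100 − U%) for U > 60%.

Drainage path length: H_d = H/2 = 3.8 m (double drainage).
U ≤ 60%: T_v = (π/4)·U² = (π/4)×0.43² = 0.14522.
t = T_v·H_d²/c_v = 0.14522×3.8²/6.3 = 0.3329 years.

t ≈ 0.333 years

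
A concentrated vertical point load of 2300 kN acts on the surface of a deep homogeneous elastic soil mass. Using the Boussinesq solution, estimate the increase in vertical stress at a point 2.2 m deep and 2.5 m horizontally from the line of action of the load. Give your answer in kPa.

Δσ_z ≈ 28.5 kPa

Boussinesq vertical stress below a point load on an elastic half-space:
Δσ_z = 3P/(2πz²) · [1 + (r/z)²]^(−5/2)
r/z = 2.5/2.2 = 1.1364; [1+(r/z)²]^(−5/2) = 0.12583.
Δσ_z = 3×2300/(2π×2.2²) × 0.12583 = 226.89 × 0.12583 = 28.55 kPa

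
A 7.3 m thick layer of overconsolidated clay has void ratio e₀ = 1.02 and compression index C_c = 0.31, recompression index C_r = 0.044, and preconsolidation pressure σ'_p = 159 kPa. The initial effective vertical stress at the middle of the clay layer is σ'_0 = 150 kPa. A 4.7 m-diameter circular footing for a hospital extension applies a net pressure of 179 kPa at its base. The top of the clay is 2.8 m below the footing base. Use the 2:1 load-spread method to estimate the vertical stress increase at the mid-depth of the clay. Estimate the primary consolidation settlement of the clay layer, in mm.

S_c ≈ 69.2 mm

Mid-depth of clay below the footing base: z = 2.8 + 7.3/2 = 6.45 m.
Stress increase at mid-clay by the 2:1 spreading method:
Δσ ≈ qD²/(D+z)² = 179×4.7²/(4.7+6.45)² = 31.805 kPa
Final effective stress: σ'_f = 150 + 31.805 = 181.81 kPa.
σ'_f = 181.81 > σ'_p = 159 kPa, so the stress path crosses the preconsolidation pressure — recompression up to σ'_p, then virgin compression beyond:
S_c = H/(1+e₀)·[C_r·log₁₀(σ'_p/σ'_0) + C_c·log₁₀(σ'_f/σ'_p)]
    = 7.3/2.02 × [0.044×log₁₀(159/150) + 0.31×log₁₀(181.81/159)]
    = 3.6139 × [0.0011135 + 0.018048] = 0.06925 m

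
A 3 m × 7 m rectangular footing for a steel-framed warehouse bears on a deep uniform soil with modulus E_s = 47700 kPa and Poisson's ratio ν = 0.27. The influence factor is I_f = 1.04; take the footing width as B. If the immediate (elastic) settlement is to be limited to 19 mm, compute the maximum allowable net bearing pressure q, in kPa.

q ≈ 313 kPa

S_e = q·B·(1−ν²)/E_s · I_f  ⇒  q = S_e·E_s / (B·(1−ν²)·I_f).
q = 0.019 × 47700 / (3 × 0.9271 × 1.04) = 313.3 kPa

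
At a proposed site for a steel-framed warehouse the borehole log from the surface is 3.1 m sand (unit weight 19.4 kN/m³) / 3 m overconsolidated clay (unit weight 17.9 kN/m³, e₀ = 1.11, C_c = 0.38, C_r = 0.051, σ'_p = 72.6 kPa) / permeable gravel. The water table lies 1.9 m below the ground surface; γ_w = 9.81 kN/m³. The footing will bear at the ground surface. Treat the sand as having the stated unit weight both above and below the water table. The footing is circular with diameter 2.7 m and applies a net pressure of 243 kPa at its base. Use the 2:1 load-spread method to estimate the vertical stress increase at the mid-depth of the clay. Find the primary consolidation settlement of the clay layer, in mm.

S_c ≈ 65.7 mm

Mid-depth of clay below the ground surface: z = 3.1 + 3/2 = 4.6 m.
Total vertical stress at mid-clay: σ_v = 19.4×3.1 + 17.9×1.5 = 86.99 kPa.
Pore pressure: u = 9.81×(4.6 − 1.9) = 26.487 kPa.
Initial effective stress: σ'_0 = σ_v − u = 86.99 − 26.487 = 60.503 kPa.
Stress increase at mid-clay by the 2:1 spreading method:
Δσ ≈ qD²/(D+z)² = 243×2.7²/(2.7+4.6)² = 33.242 kPa
Final effective stress: σ'_f = 60.503 + 33.242 = 93.745 kPa.
σ'_f = 93.745 > σ'_p = 72.6 kPa, so the stress path crosses the preconsolidation pressure — recompression up to σ'_p, then virgin compression beyond:
S_c = H/(1+e₀)·[C_r·log₁₀(σ'_p/σ'_0) + C_c·log₁₀(σ'_f/σ'_p)]
    = 3/2.11 × [0.051×log₁₀(72.6/60.503) + 0.38×log₁₀(93.745/72.6)]
    = 1.4218 × [0.0040371 + 0.042184] = 0.06572 m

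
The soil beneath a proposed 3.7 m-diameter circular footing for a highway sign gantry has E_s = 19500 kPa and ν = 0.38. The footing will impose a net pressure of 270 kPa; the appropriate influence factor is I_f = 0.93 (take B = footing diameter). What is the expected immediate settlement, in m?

Immediate (elastic) settlement: S_e = q·B·(1−ν²)/E_s · I_f.
S_e = 270 × 3.7 × (1 − 0.38²) / 19500 × 0.93
    = 270 × 3.7 × 0.8556 / 19500 × 0.93
    = 0.04076 m

S_e ≈ 0.0408 m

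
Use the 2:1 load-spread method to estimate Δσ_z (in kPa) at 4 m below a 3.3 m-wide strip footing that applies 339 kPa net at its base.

By the 2:1 method the load spreads at 1 horizontal : 2 vertical, so at depth z the loaded area has grown by z in each plan dimension:
Δσ = qB/(B+z) = 339×3.3/(3.3+4) = 153.25 kPa

Δσ_z ≈ 153 kPa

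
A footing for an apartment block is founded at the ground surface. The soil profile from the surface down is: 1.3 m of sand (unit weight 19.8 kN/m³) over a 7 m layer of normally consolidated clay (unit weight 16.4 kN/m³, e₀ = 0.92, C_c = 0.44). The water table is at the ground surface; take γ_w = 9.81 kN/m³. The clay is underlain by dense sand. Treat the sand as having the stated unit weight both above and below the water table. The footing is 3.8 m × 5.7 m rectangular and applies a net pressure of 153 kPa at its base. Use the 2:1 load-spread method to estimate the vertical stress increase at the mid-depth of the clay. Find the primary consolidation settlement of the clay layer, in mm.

Mid-depth of clay below the ground surface: z = 1.3 + 7/2 = 4.8 m.
Total vertical stress at mid-clay: σ_v = 19.8×1.3 + 16.4×3.5 = 83.14 kPa.
Pore pressure: u = 9.81×(4.8 − 0) = 47.088 kPa.
Initial effective stress: σ'_0 = σ_v − u = 83.14 − 47.088 = 36.052 kPa.
Stress increase at mid-clay by the 2:1 spreading method:
Δσ = qBL/((B+z)(L+z)) = 153×3.8×5.7/((3.8+4.8)(5.7+4.8)) = 36.7 kPa
Final effective stress: σ'_f = σ'_0 + Δσ = 36.052 + 36.7 = 72.752 kPa.
Normally consolidated clay, so the full stress increment lies on the virgin compression line:
S_c = C_c·H/(1+e₀)·log₁₀(σ'_f/σ'_0) = 0.44×7/(1+0.92)×log₁₀(72.752/36.052)
    = 1.6042 × 0.30492 = 0.4892 m

S_c ≈ 489 mm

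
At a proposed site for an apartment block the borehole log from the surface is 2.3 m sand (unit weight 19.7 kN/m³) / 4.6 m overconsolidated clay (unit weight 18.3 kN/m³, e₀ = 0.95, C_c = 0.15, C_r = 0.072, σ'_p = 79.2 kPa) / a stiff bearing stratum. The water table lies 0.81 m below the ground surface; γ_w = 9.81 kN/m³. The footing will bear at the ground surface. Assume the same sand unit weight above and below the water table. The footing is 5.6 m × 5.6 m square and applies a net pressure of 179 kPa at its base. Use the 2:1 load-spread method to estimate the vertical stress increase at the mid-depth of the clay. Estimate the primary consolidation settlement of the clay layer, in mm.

Mid-depth of clay below the ground surface: z = 2.3 + 4.6/2 = 4.6 m.
Total vertical stress at mid-clay: σ_v = 19.7×2.3 + 18.3×2.3 = 87.4 kPa.
Pore pressure: u = 9.81×(4.6 − 0.81) = 37.18 kPa.
Initial effective stress: σ'_0 = σ_v − u = 87.4 − 37.18 = 50.22 kPa.
Stress increase at mid-clay by the 2:1 spreading method:
Δσ = qBL/((B+z)(L+z)) = 179×5.6×5.6/((5.6+4.6)(5.6+4.6)) = 53.955 kPa
Final effective stress: σ'_f = 50.22 + 53.955 = 104.17 kPa.
σ'_f = 104.17 > σ'_p = 79.2 kPa, so the stress path crosses the preconsolidation pressure — recompression up to σ'_p, then virgin compression beyond:
S_c = H/(1+e₀)·[C_r·log₁₀(σ'_p/σ'_0) + C_c·log₁₀(σ'_f/σ'_p)]
    = 4.6/1.95 × [0.072×log₁₀(79.2/50.22) + 0.15×log₁₀(104.17/79.2)]
    = 2.359 × [0.014245 + 0.017853] = 0.07572 m

S_c ≈ 75.7 mm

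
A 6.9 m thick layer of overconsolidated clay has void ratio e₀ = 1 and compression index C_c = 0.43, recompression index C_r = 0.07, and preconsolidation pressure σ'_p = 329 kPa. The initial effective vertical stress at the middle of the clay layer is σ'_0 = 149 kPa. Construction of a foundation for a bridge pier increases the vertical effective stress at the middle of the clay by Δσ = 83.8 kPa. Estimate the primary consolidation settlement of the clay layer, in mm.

Final effective stress: σ'_f = 149 + 83.8 = 232.8 kPa.
σ'_f = 232.8 ≤ σ'_p = 329 kPa, so the clay remains overconsolidated and only the recompression index applies:
S_c = C_r·H/(1+e₀)·log₁₀(σ'_f/σ'_0) = 0.07×6.9/2×log₁₀(232.8/149)
    = 0.2415 × 0.1938 = 0.0468 m

S_c ≈ 46.8 mm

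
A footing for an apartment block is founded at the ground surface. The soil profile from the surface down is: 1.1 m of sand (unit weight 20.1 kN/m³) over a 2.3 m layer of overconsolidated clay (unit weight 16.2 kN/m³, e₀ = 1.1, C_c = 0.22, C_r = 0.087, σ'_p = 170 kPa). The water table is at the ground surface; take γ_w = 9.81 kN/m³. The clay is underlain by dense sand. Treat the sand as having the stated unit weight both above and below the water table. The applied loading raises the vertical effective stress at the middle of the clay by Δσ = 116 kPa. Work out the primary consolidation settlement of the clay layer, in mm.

Mid-depth of clay below the ground surface: z = 1.1 + 2.3/2 = 2.25 m.
Total vertical stress at mid-clay: σ_v = 20.1×1.1 + 16.2×1.15 = 40.74 kPa.
Pore pressure: u = 9.81×(2.25 − 0) = 22.073 kPa.
Initial effective stress: σ'_0 = σ_v − u = 40.74 − 22.073 = 18.667 kPa.
Final effective stress: σ'_f = 18.667 + 116 = 134.67 kPa.
σ'_f = 134.67 ≤ σ'_p = 170 kPa, so the clay remains overconsolidated and only the recompression index applies:
S_c = C_r·H/(1+e₀)·log₁₀(σ'_f/σ'_0) = 0.087×2.3/2.1×log₁₀(134.67/18.667)
    = 0.095282 × 0.8582 = 0.08177 m

S_c ≈ 81.8 mm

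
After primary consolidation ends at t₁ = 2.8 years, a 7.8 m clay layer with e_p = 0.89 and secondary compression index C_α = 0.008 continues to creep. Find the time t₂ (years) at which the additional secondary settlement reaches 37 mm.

S_s = C_α·H/(1+e_p)·log₁₀(t₂/t₁) ⇒ log₁₀(t₂/t₁) = S_s·(1+e_p)/(C_α·H).
log₁₀(t₂/t₁) = 0.037 × (1+0.89) / (0.008×7.8) = 1.121
t₂ = t₁ × 10^1.121 = 2.8 × 13.2 = 36.97 years

t₂ ≈ 37 years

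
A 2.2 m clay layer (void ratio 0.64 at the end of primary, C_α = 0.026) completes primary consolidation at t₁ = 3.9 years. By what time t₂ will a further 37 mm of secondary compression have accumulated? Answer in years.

S_s = C_α·H/(1+e_p)·log₁₀(t₂/t₁) ⇒ log₁₀(t₂/t₁) = S_s·(1+e_p)/(C_α·H).
log₁₀(t₂/t₁) = 0.037 × (1+0.64) / (0.026×2.2) = 1.061
t₂ = t₁ × 10^1.061 = 3.9 × 11.5 = 44.86 years

t₂ ≈ 44.9 years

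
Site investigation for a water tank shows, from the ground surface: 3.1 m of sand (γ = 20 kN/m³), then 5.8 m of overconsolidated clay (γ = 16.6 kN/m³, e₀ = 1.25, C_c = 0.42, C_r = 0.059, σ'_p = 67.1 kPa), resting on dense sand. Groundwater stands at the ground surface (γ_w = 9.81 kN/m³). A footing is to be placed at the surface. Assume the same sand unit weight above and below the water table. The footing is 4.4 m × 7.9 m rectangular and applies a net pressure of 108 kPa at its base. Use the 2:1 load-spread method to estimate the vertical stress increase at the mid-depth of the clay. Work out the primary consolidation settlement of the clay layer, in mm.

S_c ≈ 84 mm

Mid-depth of clay below the ground surface: z = 3.1 + 5.8/2 = 6 m.
Total vertical stress at mid-clay: σ_v = 20×3.1 + 16.6×2.9 = 110.14 kPa.
Pore pressure: u = 9.81×(6 − 0) = 58.86 kPa.
Initial effective stress: σ'_0 = σ_v − u = 110.14 − 58.86 = 51.28 kPa.
Stress increase at mid-clay by the 2:1 spreading method:
Δσ = qBL/((B+z)(L+z)) = 108×4.4×7.9/((4.4+6)(7.9+6)) = 25.969 kPa
Final effective stress: σ'_f = 51.28 + 25.969 = 77.249 kPa.
σ'_f = 77.249 > σ'_p = 67.1 kPa, so the stress path crosses the preconsolidation pressure — recompression up to σ'_p, then virgin compression beyond:
S_c = H/(1+e₀)·[C_r·log₁₀(σ'_p/σ'_0) + C_c·log₁₀(σ'_f/σ'_p)]
    = 5.8/2.25 × [0.059×log₁₀(67.1/51.28) + 0.42×log₁₀(77.249/67.1)]
    = 2.5778 × [0.0068897 + 0.025692] = 0.08399 m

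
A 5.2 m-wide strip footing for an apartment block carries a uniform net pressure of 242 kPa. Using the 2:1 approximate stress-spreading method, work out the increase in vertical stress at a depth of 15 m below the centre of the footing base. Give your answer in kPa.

Δσ_z ≈ 62.3 kPa

By the 2:1 method the load spreads at 1 horizontal : 2 vertical, so at depth z the loaded area has grown by z in each plan dimension:
Δσ = qB/(B+z) = 242×5.2/(5.2+15) = 62.297 kPa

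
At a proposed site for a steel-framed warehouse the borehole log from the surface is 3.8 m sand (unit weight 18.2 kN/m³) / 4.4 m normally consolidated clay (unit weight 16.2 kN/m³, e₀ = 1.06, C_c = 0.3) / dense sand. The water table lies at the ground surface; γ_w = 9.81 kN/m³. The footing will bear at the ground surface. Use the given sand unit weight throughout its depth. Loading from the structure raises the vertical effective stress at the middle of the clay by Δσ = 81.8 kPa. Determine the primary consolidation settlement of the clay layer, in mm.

S_c ≈ 285 mm

Mid-depth of clay below the ground surface: z = 3.8 + 4.4/2 = 6 m.
Total vertical stress at mid-clay: σ_v = 18.2×3.8 + 16.2×2.2 = 104.8 kPa.
Pore pressure: u = 9.81×(6 − 0) = 58.86 kPa.
Initial effective stress: σ'_0 = σ_v − u = 104.8 − 58.86 = 45.94 kPa.
Final effective stress: σ'_f = σ'_0 + Δσ = 45.94 + 81.8 = 127.74 kPa.
Normally consolidated clay, so the full stress increment lies on the virgin compression line:
S_c = C_c·H/(1+e₀)·log₁₀(σ'_f/σ'_0) = 0.3×4.4/(1+1.06)×log₁₀(127.74/45.94)
    = 0.64078 × 0.44414 = 0.2846 m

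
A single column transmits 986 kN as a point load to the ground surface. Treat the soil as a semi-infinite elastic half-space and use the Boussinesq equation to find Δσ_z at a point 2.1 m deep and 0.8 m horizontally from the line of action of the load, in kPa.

Δσ_z ≈ 76.1 kPa

Boussinesq vertical stress below a point load on an elastic half-space:
Δσ_z = 3P/(2πz²) · [1 + (r/z)²]^(−5/2)
r/z = 0.8/2.1 = 0.38095; [1+(r/z)²]^(−5/2) = 0.71264.
Δσ_z = 3×986/(2π×2.1²) × 0.71264 = 106.75 × 0.71264 = 76.07 kPa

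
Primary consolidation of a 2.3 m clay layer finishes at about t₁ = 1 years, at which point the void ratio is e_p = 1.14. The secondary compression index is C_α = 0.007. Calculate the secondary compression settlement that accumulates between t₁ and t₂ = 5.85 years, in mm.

S_s ≈ 5.77 mm

Secondary compression: S_s = C_α·H/(1+e_p)·log₁₀(t₂/t₁)
S_s = 0.007×2.3/(1+1.14)×log₁₀(5.85/1)
    = 0.007523 × 0.7672 = 0.005772 m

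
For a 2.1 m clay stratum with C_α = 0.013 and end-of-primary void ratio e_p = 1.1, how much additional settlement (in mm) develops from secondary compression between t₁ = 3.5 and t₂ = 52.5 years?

Secondary compression: S_s = C_α·H/(1+e_p)·log₁₀(t₂/t₁)
S_s = 0.013×2.1/(1+1.1)×log₁₀(52.5/3.5)
    = 0.013 × 1.176 = 0.01529 m

S_s ≈ 15.3 mm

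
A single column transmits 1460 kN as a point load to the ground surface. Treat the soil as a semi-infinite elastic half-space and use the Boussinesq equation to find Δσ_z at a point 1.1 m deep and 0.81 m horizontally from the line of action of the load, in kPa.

Boussinesq vertical stress below a point load on an elastic half-space:
Δσ_z = 3P/(2πz²) · [1 + (r/z)²]^(−5/2)
r/z = 0.81/1.1 = 0.73636; [1+(r/z)²]^(−5/2) = 0.33855.
Δσ_z = 3×1460/(2π×1.1²) × 0.33855 = 576.11 × 0.33855 = 195 kPa

Δσ_z ≈ 195 kPa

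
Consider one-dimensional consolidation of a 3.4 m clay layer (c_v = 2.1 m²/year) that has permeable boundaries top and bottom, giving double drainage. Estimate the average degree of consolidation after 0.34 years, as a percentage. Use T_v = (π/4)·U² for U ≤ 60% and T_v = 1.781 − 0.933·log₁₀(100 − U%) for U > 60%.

Drainage path length: H_d = H/2 = 1.7 m (double drainage).
T_v = c_v·t/H_d² = 2.1×0.34/1.7² = 0.24706.
T_v = 0.24706 corresponds to the U ≤ 60% branch:
U = √(4T_v/π) = 0.5609

U ≈ 56.1 %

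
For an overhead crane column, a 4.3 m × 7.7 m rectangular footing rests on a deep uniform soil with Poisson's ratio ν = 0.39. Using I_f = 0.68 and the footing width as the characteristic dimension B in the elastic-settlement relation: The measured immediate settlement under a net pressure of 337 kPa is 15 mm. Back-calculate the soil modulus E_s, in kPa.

S_e = q·B·(1−ν²)/E_s · I_f  ⇒  E_s = q·B·(1−ν²)·I_f / S_e.
E_s = 337 × 4.3 × 0.8479 × 0.68 / 0.015 = 55700 kPa

E_s ≈ 55700 kPa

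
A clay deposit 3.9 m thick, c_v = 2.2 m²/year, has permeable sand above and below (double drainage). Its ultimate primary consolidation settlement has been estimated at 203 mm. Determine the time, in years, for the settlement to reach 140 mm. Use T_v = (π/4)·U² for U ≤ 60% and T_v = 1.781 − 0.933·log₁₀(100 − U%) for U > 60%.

Drainage path length: H_d = H/2 = 1.95 m (double drainage).
U = S(t)/S_ult = 140/203 = 0.6897.
U > 60%: T_v = 1.781 − 0.933·log₁₀(100 − 68.966) = 0.38911.
t = T_v·H_d²/c_v = 0.38911×1.95²/2.2 = 0.6725 years.

t ≈ 0.673 years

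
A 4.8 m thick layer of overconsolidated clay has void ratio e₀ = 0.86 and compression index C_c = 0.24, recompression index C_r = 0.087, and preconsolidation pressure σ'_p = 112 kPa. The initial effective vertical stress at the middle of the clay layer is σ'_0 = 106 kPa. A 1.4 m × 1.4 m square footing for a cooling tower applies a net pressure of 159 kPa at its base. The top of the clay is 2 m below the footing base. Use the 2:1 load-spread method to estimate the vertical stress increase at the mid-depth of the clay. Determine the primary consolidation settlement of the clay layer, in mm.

Mid-depth of clay below the footing base: z = 2 + 4.8/2 = 4.4 m.
Stress increase at mid-clay by the 2:1 spreading method:
Δσ = qBL/((B+z)(L+z)) = 159×1.4×1.4/((1.4+4.4)(1.4+4.4)) = 9.264 kPa
Final effective stress: σ'_f = 106 + 9.264 = 115.26 kPa.
σ'_f = 115.26 > σ'_p = 112 kPa, so the stress path crosses the preconsolidation pressure — recompression up to σ'_p, then virgin compression beyond:
S_c = H/(1+e₀)·[C_r·log₁₀(σ'_p/σ'_0) + C_c·log₁₀(σ'_f/σ'_p)]
    = 4.8/1.86 × [0.087×log₁₀(112/106) + 0.24×log₁₀(115.26/112)]
    = 2.5806 × [0.0020804 + 0.0029905] = 0.01309 m

S_c ≈ 13.1 mm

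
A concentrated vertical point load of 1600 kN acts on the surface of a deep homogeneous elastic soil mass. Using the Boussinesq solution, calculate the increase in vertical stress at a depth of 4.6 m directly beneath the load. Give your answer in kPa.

Δσ_z ≈ 36.1 kPa

Boussinesq vertical stress below a point load on an elastic half-space:
Δσ_z = 3P/(2πz²) · [1 + (r/z)²]^(−5/2)
r/z = 0/4.6 = 0; [1+(r/z)²]^(−5/2) = 1.
Δσ_z = 3×1600/(2π×4.6²) × 1 = 36.103 × 1 = 36.1 kPa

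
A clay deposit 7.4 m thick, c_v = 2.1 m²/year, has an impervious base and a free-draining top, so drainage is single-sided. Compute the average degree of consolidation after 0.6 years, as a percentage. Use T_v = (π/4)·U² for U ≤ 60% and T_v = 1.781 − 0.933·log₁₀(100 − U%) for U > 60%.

U ≈ 17.1 %

Drainage path length: H_d = H = 7.4 m (single drainage).
T_v = c_v·t/H_d² = 2.1×0.6/7.4² = 0.023009.
T_v = 0.023009 corresponds to the U ≤ 60% branch:
U = √(4T_v/π) = 0.1712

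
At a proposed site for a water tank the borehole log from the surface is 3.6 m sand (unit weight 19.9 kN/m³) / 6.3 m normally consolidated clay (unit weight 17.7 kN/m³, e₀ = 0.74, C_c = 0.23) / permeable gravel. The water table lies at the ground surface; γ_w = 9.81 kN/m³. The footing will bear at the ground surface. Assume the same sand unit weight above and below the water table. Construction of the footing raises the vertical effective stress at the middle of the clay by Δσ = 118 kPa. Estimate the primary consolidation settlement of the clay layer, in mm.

Mid-depth of clay below the ground surface: z = 3.6 + 6.3/2 = 6.75 m.
Total vertical stress at mid-clay: σ_v = 19.9×3.6 + 17.7×3.15 = 127.39 kPa.
Pore pressure: u = 9.81×(6.75 − 0) = 66.218 kPa.
Initial effective stress: σ'_0 = σ_v − u = 127.39 − 66.218 = 61.172 kPa.
Final effective stress: σ'_f = σ'_0 + Δσ = 61.172 + 118 = 179.17 kPa.
Normally consolidated clay, so the full stress increment lies on the virgin compression line:
S_c = C_c·H/(1+e₀)·log₁₀(σ'_f/σ'_0) = 0.23×6.3/(1+0.74)×log₁₀(179.17/61.172)
    = 0.83276 × 0.46671 = 0.3887 m

S_c ≈ 389 mm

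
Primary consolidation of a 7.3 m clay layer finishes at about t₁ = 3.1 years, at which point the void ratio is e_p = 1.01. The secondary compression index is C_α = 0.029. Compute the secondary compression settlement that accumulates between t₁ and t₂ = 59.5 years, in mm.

Secondary compression: S_s = C_α·H/(1+e_p)·log₁₀(t₂/t₁)
S_s = 0.029×7.3/(1+1.01)×log₁₀(59.5/3.1)
    = 0.1053 × 1.283 = 0.1351 m

S_s ≈ 135 mm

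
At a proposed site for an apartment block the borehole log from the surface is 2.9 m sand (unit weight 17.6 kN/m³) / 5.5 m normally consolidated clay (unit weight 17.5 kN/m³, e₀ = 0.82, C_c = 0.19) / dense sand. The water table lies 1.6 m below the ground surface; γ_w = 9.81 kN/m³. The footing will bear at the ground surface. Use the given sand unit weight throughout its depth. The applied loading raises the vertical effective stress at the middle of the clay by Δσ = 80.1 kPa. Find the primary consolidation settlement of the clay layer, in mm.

S_c ≈ 213 mm

Mid-depth of clay below the ground surface: z = 2.9 + 5.5/2 = 5.65 m.
Total vertical stress at mid-clay: σ_v = 17.6×2.9 + 17.5×2.75 = 99.165 kPa.
Pore pressure: u = 9.81×(5.65 − 1.6) = 39.73 kPa.
Initial effective stress: σ'_0 = σ_v − u = 99.165 − 39.73 = 59.435 kPa.
Final effective stress: σ'_f = σ'_0 + Δσ = 59.435 + 80.1 = 139.53 kPa.
Normally consolidated clay, so the full stress increment lies on the virgin compression line:
S_c = C_c·H/(1+e₀)·log₁₀(σ'_f/σ'_0) = 0.19×5.5/(1+0.82)×log₁₀(139.53/59.435)
    = 0.57418 × 0.37063 = 0.2128 m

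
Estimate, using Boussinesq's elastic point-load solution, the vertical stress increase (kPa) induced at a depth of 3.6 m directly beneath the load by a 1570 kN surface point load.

Boussinesq vertical stress below a point load on an elastic half-space:
Δσ_z = 3P/(2πz²) · [1 + (r/z)²]^(−5/2)
r/z = 0/3.6 = 0; [1+(r/z)²]^(−5/2) = 1.
Δσ_z = 3×1570/(2π×3.6²) × 1 = 57.841 × 1 = 57.84 kPa

Δσ_z ≈ 57.8 kPa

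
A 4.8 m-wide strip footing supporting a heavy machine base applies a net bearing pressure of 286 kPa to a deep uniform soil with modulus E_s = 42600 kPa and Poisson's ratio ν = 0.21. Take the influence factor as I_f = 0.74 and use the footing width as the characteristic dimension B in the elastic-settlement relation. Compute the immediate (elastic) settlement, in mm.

S_e ≈ 22.8 mm

Immediate (elastic) settlement: S_e = q·B·(1−ν²)/E_s · I_f.
S_e = 286 × 4.8 × (1 − 0.21²) / 42600 × 0.74
    = 286 × 4.8 × 0.9559 / 42600 × 0.74
    = 0.0228 m = 22.8 mm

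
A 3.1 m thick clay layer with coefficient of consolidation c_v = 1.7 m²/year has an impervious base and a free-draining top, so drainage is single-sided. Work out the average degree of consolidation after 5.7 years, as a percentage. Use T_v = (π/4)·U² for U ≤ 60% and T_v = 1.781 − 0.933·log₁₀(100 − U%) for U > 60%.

Drainage path length: H_d = H = 3.1 m (single drainage).
T_v = c_v·t/H_d² = 1.7×5.7/3.1² = 1.0083.
T_v = 1.0083 corresponds to the U > 60% branch:
U = 1 − 10^((1.781 − T_v)/0.933)/100 = 0.9327

U ≈ 93.3 %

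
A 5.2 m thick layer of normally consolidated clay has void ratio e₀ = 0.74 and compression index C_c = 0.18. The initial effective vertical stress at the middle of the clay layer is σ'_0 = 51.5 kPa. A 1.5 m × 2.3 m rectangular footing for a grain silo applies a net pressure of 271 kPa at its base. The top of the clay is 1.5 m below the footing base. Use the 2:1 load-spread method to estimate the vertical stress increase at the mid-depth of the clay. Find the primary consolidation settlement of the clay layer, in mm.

Mid-depth of clay below the footing base: z = 1.5 + 5.2/2 = 4.1 m.
Stress increase at mid-clay by the 2:1 spreading method:
Δσ = qBL/((B+z)(L+z)) = 271×1.5×2.3/((1.5+4.1)(2.3+4.1)) = 26.087 kPa
Final effective stress: σ'_f = σ'_0 + Δσ = 51.5 + 26.087 = 77.587 kPa.
Normally consolidated clay, so the full stress increment lies on the virgin compression line:
S_c = C_c·H/(1+e₀)·log₁₀(σ'_f/σ'_0) = 0.18×5.2/(1+0.74)×log₁₀(77.587/51.5)
    = 0.53793 × 0.17798 = 0.09574 m

S_c ≈ 95.7 mm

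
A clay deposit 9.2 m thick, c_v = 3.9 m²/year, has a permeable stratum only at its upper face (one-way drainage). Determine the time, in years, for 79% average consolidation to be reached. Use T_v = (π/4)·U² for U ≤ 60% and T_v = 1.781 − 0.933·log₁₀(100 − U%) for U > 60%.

Drainage path length: H_d = H = 9.2 m (single drainage).
U > 60%: T_v = 1.781 − 0.933·log₁₀(100 − 79) = 0.54737.
t = T_v·H_d²/c_v = 0.54737×9.2²/3.9 = 11.88 years.

t ≈ 11.9 years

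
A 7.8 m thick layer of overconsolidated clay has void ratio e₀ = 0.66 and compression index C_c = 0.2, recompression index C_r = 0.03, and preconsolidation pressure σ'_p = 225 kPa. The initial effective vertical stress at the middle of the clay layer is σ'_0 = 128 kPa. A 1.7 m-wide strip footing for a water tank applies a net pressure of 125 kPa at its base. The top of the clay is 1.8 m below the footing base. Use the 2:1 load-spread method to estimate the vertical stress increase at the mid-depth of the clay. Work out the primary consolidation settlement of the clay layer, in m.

S_c ≈ 0.0124 m

Mid-depth of clay below the footing base: z = 1.8 + 7.8/2 = 5.7 m.
Stress increase at mid-clay by the 2:1 spreading method:
Δσ = qB/(B+z) = 125×1.7/(1.7+5.7) = 28.716 kPa
Final effective stress: σ'_f = 128 + 28.716 = 156.72 kPa.
σ'_f = 156.72 ≤ σ'_p = 225 kPa, so the clay remains overconsolidated and only the recompression index applies:
S_c = C_r·H/(1+e₀)·log₁₀(σ'_f/σ'_0) = 0.03×7.8/1.66×log₁₀(156.72/128)
    = 0.14096 × 0.087914 = 0.01239 m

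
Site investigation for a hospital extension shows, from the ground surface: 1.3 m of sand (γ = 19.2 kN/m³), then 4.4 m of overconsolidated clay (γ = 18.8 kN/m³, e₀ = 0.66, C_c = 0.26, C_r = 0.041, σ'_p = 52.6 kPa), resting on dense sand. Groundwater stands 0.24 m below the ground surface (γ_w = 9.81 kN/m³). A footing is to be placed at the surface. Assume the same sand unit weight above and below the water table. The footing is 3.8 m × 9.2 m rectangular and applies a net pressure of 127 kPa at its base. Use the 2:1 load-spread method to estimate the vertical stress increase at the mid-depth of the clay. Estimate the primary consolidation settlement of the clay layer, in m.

Mid-depth of clay below the ground surface: z = 1.3 + 4.4/2 = 3.5 m.
Total vertical stress at mid-clay: σ_v = 19.2×1.3 + 18.8×2.2 = 66.32 kPa.
Pore pressure: u = 9.81×(3.5 − 0.24) = 31.981 kPa.
Initial effective stress: σ'_0 = σ_v − u = 66.32 − 31.981 = 34.339 kPa.
Stress increase at mid-clay by the 2:1 spreading method:
Δσ = qBL/((B+z)(L+z)) = 127×3.8×9.2/((3.8+3.5)(9.2+3.5)) = 47.89 kPa
Final effective stress: σ'_f = 34.339 + 47.89 = 82.229 kPa.
σ'_f = 82.229 > σ'_p = 52.6 kPa, so the stress path crosses the preconsolidation pressure — recompression up to σ'_p, then virgin compression beyond:
S_c = H/(1+e₀)·[C_r·log₁₀(σ'_p/σ'_0) + C_c·log₁₀(σ'_f/σ'_p)]
    = 4.4/1.66 × [0.041×log₁₀(52.6/34.339) + 0.26×log₁₀(82.229/52.6)]
    = 2.6506 × [0.0075931 + 0.05045] = 0.1538 m

S_c ≈ 0.154 m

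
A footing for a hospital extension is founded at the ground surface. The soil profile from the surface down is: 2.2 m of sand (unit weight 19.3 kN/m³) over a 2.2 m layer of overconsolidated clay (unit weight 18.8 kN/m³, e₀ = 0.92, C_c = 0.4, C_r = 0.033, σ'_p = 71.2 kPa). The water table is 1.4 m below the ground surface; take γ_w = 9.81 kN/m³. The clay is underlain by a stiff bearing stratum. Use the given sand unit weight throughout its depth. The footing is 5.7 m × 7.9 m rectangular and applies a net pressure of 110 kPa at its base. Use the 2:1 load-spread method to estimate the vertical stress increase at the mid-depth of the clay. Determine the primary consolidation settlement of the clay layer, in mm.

Mid-depth of clay below the ground surface: z = 2.2 + 2.2/2 = 3.3 m.
Total vertical stress at mid-clay: σ_v = 19.3×2.2 + 18.8×1.1 = 63.14 kPa.
Pore pressure: u = 9.81×(3.3 − 1.4) = 18.639 kPa.
Initial effective stress: σ'_0 = σ_v − u = 63.14 − 18.639 = 44.501 kPa.
Stress increase at mid-clay by the 2:1 spreading method:
Δσ = qBL/((B+z)(L+z)) = 110×5.7×7.9/((5.7+3.3)(7.9+3.3)) = 49.14 kPa
Final effective stress: σ'_f = 44.501 + 49.14 = 93.641 kPa.
σ'_f = 93.641 > σ'_p = 71.2 kPa, so the stress path crosses the preconsolidation pressure — recompression up to σ'_p, then virgin compression beyond:
S_c = H/(1+e₀)·[C_r·log₁₀(σ'_p/σ'_0) + C_c·log₁₀(σ'_f/σ'_p)]
    = 2.2/1.92 × [0.033×log₁₀(71.2/44.501) + 0.4×log₁₀(93.641/71.2)]
    = 1.1458 × [0.0067356 + 0.047594] = 0.06225 m

S_c ≈ 62.3 mm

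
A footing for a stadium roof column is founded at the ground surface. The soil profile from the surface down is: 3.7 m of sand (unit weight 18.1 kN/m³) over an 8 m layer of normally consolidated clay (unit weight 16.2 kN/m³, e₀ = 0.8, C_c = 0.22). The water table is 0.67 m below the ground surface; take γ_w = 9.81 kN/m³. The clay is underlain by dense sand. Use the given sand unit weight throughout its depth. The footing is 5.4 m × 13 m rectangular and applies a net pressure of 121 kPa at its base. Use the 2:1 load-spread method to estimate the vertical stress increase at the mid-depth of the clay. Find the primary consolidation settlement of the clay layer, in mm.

S_c ≈ 172 mm

Mid-depth of clay below the ground surface: z = 3.7 + 8/2 = 7.7 m.
Total vertical stress at mid-clay: σ_v = 18.1×3.7 + 16.2×4 = 131.77 kPa.
Pore pressure: u = 9.81×(7.7 − 0.67) = 68.964 kPa.
Initial effective stress: σ'_0 = σ_v − u = 131.77 − 68.964 = 62.806 kPa.
Stress increase at mid-clay by the 2:1 spreading method:
Δσ = qBL/((B+z)(L+z)) = 121×5.4×13/((5.4+7.7)(13+7.7)) = 31.324 kPa
Final effective stress: σ'_f = σ'_0 + Δσ = 62.806 + 31.324 = 94.13 kPa.
Normally consolidated clay, so the full stress increment lies on the virgin compression line:
S_c = C_c·H/(1+e₀)·log₁₀(σ'_f/σ'_0) = 0.22×8/(1+0.8)×log₁₀(94.13/62.806)
    = 0.97778 × 0.17573 = 0.1718 m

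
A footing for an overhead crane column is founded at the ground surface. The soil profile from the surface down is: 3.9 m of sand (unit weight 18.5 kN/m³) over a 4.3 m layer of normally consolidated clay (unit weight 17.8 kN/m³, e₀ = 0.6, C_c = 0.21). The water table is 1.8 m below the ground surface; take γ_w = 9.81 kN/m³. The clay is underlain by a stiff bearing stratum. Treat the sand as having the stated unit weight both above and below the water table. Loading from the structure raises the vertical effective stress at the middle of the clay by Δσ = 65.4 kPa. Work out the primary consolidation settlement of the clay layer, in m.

Mid-depth of clay below the ground surface: z = 3.9 + 4.3/2 = 6.05 m.
Total vertical stress at mid-clay: σ_v = 18.5×3.9 + 17.8×2.15 = 110.42 kPa.
Pore pressure: u = 9.81×(6.05 − 1.8) = 41.693 kPa.
Initial effective stress: σ'_0 = σ_v − u = 110.42 − 41.693 = 68.727 kPa.
Final effective stress: σ'_f = σ'_0 + Δσ = 68.727 + 65.4 = 134.13 kPa.
Normally consolidated clay, so the full stress increment lies on the virgin compression line:
S_c = C_c·H/(1+e₀)·log₁₀(σ'_f/σ'_0) = 0.21×4.3/(1+0.6)×log₁₀(134.13/68.727)
    = 0.56437 × 0.2904 = 0.1639 m

S_c ≈ 0.164 m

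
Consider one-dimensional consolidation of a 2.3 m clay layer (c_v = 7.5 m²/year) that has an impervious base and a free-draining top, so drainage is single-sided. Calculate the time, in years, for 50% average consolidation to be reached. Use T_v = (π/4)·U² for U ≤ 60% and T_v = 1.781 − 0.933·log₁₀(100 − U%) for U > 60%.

t ≈ 0.138 years

Drainage path length: H_d = H = 2.3 m (single drainage).
U ≤ 60%: T_v = (π/4)·U² = (π/4)×0.5² = 0.19635.
t = T_v·H_d²/c_v = 0.19635×2.3²/7.5 = 0.1385 years.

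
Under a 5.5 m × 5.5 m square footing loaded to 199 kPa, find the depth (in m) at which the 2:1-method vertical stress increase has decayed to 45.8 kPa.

z ≈ 5.96 m

2:1 spreading — at depth z the loaded area has grown by z in each plan dimension:
qB²/(B+z)² = Δσ_z ⇒ z = B(√(q/Δσ_z) − 1) = 5.5×(√(199/45.8) − 1) = 5.965 m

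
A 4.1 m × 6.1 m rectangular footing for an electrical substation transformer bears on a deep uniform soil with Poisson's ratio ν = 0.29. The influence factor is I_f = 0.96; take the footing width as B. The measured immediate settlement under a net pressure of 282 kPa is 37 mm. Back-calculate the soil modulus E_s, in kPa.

E_s ≈ 27500 kPa

S_e = q·B·(1−ν²)/E_s · I_f  ⇒  E_s = q·B·(1−ν²)·I_f / S_e.
E_s = 282 × 4.1 × 0.9159 × 0.96 / 0.037 = 27480 kPa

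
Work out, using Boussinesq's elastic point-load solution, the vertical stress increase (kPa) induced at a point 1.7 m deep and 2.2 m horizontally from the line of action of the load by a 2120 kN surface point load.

Boussinesq vertical stress below a point load on an elastic half-space:
Δσ_z = 3P/(2πz²) · [1 + (r/z)²]^(−5/2)
r/z = 2.2/1.7 = 1.2941; [1+(r/z)²]^(−5/2) = 0.085466.
Δσ_z = 3×2120/(2π×1.7²) × 0.085466 = 350.25 × 0.085466 = 29.93 kPa

Δσ_z ≈ 29.9 kPa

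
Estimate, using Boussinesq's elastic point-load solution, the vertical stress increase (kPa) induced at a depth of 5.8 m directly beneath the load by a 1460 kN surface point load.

Boussinesq vertical stress below a point load on an elastic half-space:
Δσ_z = 3P/(2πz²) · [1 + (r/z)²]^(−5/2)
r/z = 0/5.8 = 0; [1+(r/z)²]^(−5/2) = 1.
Δσ_z = 3×1460/(2π×5.8²) × 1 = 20.722 × 1 = 20.72 kPa

Δσ_z ≈ 20.7 kPa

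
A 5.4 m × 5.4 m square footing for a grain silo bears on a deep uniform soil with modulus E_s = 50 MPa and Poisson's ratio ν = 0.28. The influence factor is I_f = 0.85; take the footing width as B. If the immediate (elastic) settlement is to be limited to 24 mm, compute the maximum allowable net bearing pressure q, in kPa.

E_s = 50 MPa = 50000 kPa.
S_e = q·B·(1−ν²)/E_s · I_f  ⇒  q = S_e·E_s / (B·(1−ν²)·I_f).
q = 0.024 × 50000 / (5.4 × 0.9216 × 0.85) = 283.7 kPa

q ≈ 284 kPa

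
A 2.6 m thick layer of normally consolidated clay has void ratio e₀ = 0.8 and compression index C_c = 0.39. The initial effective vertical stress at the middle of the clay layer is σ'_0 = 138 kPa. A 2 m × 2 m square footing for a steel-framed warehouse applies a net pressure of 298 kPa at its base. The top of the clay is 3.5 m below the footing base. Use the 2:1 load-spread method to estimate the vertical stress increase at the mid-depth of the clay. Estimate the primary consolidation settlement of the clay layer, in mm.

Mid-depth of clay below the footing base: z = 3.5 + 2.6/2 = 4.8 m.
Stress increase at mid-clay by the 2:1 spreading method:
Δσ = qBL/((B+z)(L+z)) = 298×2×2/((2+4.8)(2+4.8)) = 25.779 kPa
Final effective stress: σ'_f = σ'_0 + Δσ = 138 + 25.779 = 163.78 kPa.
Normally consolidated clay, so the full stress increment lies on the virgin compression line:
S_c = C_c·H/(1+e₀)·log₁₀(σ'_f/σ'_0) = 0.39×2.6/(1+0.8)×log₁₀(163.78/138)
    = 0.56333 × 0.074382 = 0.0419 m

S_c ≈ 41.9 mm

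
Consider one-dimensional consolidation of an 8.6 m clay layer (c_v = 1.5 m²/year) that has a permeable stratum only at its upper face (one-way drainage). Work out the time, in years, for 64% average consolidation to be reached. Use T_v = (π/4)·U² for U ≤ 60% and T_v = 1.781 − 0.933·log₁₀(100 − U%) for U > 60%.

t ≈ 16.2 years

Drainage path length: H_d = H = 8.6 m (single drainage).
U > 60%: T_v = 1.781 − 0.933·log₁₀(100 − 64) = 0.32897.
t = T_v·H_d²/c_v = 0.32897×8.6²/1.5 = 16.22 years.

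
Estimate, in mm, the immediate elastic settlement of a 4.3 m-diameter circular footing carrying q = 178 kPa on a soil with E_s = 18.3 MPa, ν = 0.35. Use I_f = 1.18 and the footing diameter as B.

S_e ≈ 43.3 mm

Immediate (elastic) settlement: S_e = q·B·(1−ν²)/E_s · I_f.
E_s = 18.3 MPa = 18300 kPa.
S_e = 178 × 4.3 × (1 − 0.35²) / 18300 × 1.18
    = 178 × 4.3 × 0.8775 / 18300 × 1.18
    = 0.04331 m = 43.31 mm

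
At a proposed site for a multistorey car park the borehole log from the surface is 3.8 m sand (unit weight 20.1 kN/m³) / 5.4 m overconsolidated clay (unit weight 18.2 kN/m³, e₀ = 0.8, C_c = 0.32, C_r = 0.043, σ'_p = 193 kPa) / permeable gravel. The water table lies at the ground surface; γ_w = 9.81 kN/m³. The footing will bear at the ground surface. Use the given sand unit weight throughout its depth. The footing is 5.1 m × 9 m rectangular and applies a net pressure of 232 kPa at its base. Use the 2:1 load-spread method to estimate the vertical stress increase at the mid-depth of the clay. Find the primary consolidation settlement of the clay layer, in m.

Mid-depth of clay below the ground surface: z = 3.8 + 5.4/2 = 6.5 m.
Total vertical stress at mid-clay: σ_v = 20.1×3.8 + 18.2×2.7 = 125.52 kPa.
Pore pressure: u = 9.81×(6.5 − 0) = 63.765 kPa.
Initial effective stress: σ'_0 = σ_v − u = 125.52 − 63.765 = 61.755 kPa.
Stress increase at mid-clay by the 2:1 spreading method:
Δσ = qBL/((B+z)(L+z)) = 232×5.1×9/((5.1+6.5)(9+6.5)) = 59.226 kPa
Final effective stress: σ'_f = 61.755 + 59.226 = 120.98 kPa.
σ'_f = 120.98 ≤ σ'_p = 193 kPa, so the clay remains overconsolidated and only the recompression index applies:
S_c = C_r·H/(1+e₀)·log₁₀(σ'_f/σ'_0) = 0.043×5.4/1.8×log₁₀(120.98/61.755)
    = 0.129 × 0.29204 = 0.03767 m

S_c ≈ 0.0377 m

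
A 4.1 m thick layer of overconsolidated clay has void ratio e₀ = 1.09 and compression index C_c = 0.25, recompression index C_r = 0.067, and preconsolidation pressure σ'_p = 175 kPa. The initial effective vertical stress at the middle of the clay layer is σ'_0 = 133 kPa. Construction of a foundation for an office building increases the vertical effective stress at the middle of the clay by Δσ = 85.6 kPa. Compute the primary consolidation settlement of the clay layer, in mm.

Final effective stress: σ'_f = 133 + 85.6 = 218.6 kPa.
σ'_f = 218.6 > σ'_p = 175 kPa, so the stress path crosses the preconsolidation pressure — recompression up to σ'_p, then virgin compression beyond:
S_c = H/(1+e₀)·[C_r·log₁₀(σ'_p/σ'_0) + C_c·log₁₀(σ'_f/σ'_p)]
    = 4.1/2.09 × [0.067×log₁₀(175/133) + 0.25×log₁₀(218.6/175)]
    = 1.9617 × [0.0079855 + 0.024153] = 0.06305 m

S_c ≈ 63 mm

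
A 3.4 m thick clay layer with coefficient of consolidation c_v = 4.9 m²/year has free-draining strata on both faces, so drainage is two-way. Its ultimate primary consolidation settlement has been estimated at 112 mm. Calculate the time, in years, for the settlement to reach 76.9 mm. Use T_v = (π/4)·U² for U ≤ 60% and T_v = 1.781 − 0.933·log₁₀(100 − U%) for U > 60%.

Drainage path length: H_d = H/2 = 1.7 m (double drainage).
U = S(t)/S_ult = 76.9/112 = 0.6866.
U > 60%: T_v = 1.781 − 0.933·log₁₀(100 − 68.661) = 0.38515.
t = T_v·H_d²/c_v = 0.38515×1.7²/4.9 = 0.2272 years.

t ≈ 0.227 years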